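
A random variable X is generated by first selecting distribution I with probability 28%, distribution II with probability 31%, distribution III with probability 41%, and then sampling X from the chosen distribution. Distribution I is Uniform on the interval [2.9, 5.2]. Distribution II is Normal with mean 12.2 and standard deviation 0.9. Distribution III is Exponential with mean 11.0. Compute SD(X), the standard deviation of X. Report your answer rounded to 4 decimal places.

Per component, I: μ=4.05, E[X²]=16.8433; II: μ=12.2, E[X²]=149.65; III: μ=11, E[X²]=242.
E[X] = 0.28·4.05 + 0.31·12.2 + 0.41·11 = 9.426.
E[X²] = 0.28·16.8433 + 0.31·149.65 + 0.41·242 = 150.328.
Var(X) = E[X²] − (E[X])² = 150.328 − 88.8495 = 61.4782.
SD(X) = √61.4782 = 7.8408.

7.8408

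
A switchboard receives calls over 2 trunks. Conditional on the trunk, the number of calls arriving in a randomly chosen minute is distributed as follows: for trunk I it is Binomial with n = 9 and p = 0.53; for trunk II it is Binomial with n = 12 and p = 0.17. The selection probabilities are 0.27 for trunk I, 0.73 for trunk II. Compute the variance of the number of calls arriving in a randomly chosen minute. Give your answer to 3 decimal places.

Per component, I: μ=4.77, E[X²]=24.9948; II: μ=2.04, E[X²]=5.8548.
E[X] = 0.27·4.77 + 0.73·2.04 = 2.7771.
E[X²] = 0.27·24.9948 + 0.73·5.8548 = 11.0226.
Var(X) = E[X²] − (E[X])² = 11.0226 − 7.71228 = 3.31032.

3.310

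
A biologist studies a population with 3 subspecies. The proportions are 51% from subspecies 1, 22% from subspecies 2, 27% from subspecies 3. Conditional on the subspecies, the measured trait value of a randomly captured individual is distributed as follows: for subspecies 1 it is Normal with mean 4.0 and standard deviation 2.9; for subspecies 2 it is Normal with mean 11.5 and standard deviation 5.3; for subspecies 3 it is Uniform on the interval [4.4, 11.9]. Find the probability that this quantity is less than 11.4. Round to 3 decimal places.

Conditional on each subspecies, P(X < 11.4): 1: 0.99464; 2: 0.492473; 3: 0.933333.
By total probability, P(X < 11.4) = 0.51·0.99464 + 0.22·0.492473 + 0.27·0.933333 = 0.867611.

0.868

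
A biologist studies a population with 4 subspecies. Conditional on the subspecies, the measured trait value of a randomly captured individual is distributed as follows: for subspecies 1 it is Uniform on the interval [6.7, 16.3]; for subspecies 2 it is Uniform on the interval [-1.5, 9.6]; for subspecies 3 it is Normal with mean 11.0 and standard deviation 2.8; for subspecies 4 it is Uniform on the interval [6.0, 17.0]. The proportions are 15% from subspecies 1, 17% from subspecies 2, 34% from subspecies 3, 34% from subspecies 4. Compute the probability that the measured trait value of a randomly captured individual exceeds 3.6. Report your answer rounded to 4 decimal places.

Conditional on each subspecies, P(X > 3.6): 1: 1; 2: 0.540541; 3: 0.99589; 4: 1.
By total probability, P(X > 3.6) = 0.15·1 + 0.17·0.540541 + 0.34·0.99589 + 0.34·1 = 0.920494.

0.9205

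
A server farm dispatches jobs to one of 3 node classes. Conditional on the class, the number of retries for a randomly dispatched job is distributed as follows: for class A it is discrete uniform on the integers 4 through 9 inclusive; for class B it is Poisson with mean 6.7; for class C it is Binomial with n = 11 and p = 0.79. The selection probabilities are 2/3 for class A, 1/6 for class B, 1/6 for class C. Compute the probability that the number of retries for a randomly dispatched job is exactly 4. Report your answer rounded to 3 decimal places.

Conditional on each class, P(X = 4): A: 0.166667; B: 0.103351; C: 0.00231503.
By total probability, P(X = 4) = 0.666667·0.166667 + 0.166667·0.103351 + 0.166667·0.00231503 = 0.128722.

0.129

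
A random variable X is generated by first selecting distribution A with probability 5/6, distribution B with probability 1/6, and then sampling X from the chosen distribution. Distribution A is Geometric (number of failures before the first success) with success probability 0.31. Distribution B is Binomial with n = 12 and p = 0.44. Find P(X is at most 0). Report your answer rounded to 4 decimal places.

Conditional on each component, P(X ≤ 0): A: 0.31; B: 0.000951166.
By total probability, P(X ≤ 0) = 0.833333·0.31 + 0.166667·0.000951166 = 0.258492.

0.2585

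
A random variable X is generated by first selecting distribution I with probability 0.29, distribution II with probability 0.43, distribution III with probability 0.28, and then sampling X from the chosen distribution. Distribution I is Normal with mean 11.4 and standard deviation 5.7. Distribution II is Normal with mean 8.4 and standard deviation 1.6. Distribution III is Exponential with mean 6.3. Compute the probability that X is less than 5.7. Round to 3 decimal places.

Conditional on each component, P(X < 5.7): I: 0.158655; II: 0.0457536; III: 0.595362.
By total probability, P(X < 5.7) = 0.29·0.158655 + 0.43·0.0457536 + 0.28·0.595362 = 0.232385.

0.232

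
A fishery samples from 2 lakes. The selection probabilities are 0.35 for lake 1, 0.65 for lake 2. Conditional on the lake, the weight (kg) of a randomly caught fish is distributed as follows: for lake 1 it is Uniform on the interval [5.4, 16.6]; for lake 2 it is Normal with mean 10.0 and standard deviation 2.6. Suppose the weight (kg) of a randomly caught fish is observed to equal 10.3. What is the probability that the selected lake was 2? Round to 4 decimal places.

Likelihoods f(10.3 | ·): 1: 0.0892857; 2: 0.152421.
Posterior ∝ prior × likelihood. Numerator for 2: 0.65·0.152421 = 0.0990739.
Normalizing constant: 0.35·0.0892857 + 0.65·0.152421 = 0.130324.
P(2 | observation) = 0.0990739 / 0.130324 = 0.760213.

0.7602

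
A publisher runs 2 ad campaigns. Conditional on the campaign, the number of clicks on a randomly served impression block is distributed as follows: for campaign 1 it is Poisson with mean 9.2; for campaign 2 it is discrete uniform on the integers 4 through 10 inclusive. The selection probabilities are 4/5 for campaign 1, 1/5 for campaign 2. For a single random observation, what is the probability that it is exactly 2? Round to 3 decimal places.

Conditional on each campaign, P(X = 2): 1: 0.00427599; 2: 0.
By total probability, P(X = 2) = 0.8·0.00427599 + 0.2·0 = 0.00342079.

0.003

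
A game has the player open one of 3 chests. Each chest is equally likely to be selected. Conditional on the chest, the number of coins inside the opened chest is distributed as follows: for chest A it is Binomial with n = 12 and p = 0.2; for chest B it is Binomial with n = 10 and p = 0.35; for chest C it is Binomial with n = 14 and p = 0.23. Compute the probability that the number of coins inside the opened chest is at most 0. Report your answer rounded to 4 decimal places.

0.0360

Conditional on each chest, P(X ≤ 0): A: 0.0687195; B: 0.0134627; C: 0.0257555.
By total probability, P(X ≤ 0) = 0.333333·0.0687195 + 0.333333·0.0134627 + 0.333333·0.0257555 = 0.0359792.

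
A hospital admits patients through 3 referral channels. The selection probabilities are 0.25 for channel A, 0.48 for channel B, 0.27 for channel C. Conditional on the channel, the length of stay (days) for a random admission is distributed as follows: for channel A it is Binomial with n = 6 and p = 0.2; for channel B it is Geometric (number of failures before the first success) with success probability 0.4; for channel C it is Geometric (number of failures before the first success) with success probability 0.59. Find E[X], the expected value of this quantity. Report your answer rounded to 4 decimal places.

Component means — A: 1.2; B: 1.5; C: 0.694915.
E[X] = 0.25·1.2 + 0.48·1.5 + 0.27·0.694915 = 1.20763.

1.2076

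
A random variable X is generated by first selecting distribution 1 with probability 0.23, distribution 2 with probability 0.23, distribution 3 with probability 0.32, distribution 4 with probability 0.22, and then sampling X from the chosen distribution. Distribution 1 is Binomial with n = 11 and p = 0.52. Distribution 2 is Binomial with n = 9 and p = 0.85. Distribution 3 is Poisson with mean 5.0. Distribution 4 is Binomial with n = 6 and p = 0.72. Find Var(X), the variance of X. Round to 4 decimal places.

4.2064

Per component, 1: μ=5.72, E[X²]=35.464; 2: μ=7.65, E[X²]=59.67; 3: μ=5, E[X²]=30; 4: μ=4.32, E[X²]=19.872.
E[X] = 0.23·5.72 + 0.23·7.65 + 0.32·5 + 0.22·4.32 = 5.6255.
E[X²] = 0.23·35.464 + 0.23·59.67 + 0.32·30 + 0.22·19.872 = 35.8527.
Var(X) = E[X²] − (E[X])² = 35.8527 − 31.6463 = 4.20641.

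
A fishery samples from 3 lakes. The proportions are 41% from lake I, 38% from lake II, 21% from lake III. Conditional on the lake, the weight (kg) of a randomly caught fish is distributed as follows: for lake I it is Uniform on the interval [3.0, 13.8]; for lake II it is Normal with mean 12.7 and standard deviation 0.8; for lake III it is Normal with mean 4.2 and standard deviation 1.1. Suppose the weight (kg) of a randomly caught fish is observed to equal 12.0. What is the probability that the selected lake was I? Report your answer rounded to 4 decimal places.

Likelihoods f(12.0 | ·): I: 0.0925926; II: 0.340069; III: 4.37662e-12.
Posterior ∝ prior × likelihood. Numerator for I: 0.41·0.0925926 = 0.037963.
Normalizing constant: 0.41·0.0925926 + 0.38·0.340069 + 0.21·4.37662e-12 = 0.167189.
P(I | observation) = 0.037963 / 0.167189 = 0.227066.

0.2271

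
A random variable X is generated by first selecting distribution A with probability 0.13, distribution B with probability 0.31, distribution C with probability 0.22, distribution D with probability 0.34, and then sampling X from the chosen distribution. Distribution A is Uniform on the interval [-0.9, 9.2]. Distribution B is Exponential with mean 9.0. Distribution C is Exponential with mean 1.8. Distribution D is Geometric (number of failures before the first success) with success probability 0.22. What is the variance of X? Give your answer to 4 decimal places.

40.4285

Per component, A: μ=4.15, E[X²]=25.7233; B: μ=9, E[X²]=162; C: μ=1.8, E[X²]=6.48; D: μ=3.54545, E[X²]=28.686.
E[X] = 0.13·4.15 + 0.31·9 + 0.22·1.8 + 0.34·3.54545 = 4.93095.
E[X²] = 0.13·25.7233 + 0.31·162 + 0.22·6.48 + 0.34·28.686 = 64.7429.
Var(X) = E[X²] − (E[X])² = 64.7429 − 24.3143 = 40.4285.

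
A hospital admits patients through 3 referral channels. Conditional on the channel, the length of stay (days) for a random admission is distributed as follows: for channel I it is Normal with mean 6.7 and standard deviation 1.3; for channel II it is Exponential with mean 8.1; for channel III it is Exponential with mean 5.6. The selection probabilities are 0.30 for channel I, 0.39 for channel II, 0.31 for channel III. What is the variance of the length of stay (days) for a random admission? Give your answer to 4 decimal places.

Per component, I: μ=6.7, E[X²]=46.58; II: μ=8.1, E[X²]=131.22; III: μ=5.6, E[X²]=62.72.
E[X] = 0.3·6.7 + 0.39·8.1 + 0.31·5.6 = 6.905.
E[X²] = 0.3·46.58 + 0.39·131.22 + 0.31·62.72 = 84.593.
Var(X) = E[X²] − (E[X])² = 84.593 − 47.679 = 36.914.

36.9140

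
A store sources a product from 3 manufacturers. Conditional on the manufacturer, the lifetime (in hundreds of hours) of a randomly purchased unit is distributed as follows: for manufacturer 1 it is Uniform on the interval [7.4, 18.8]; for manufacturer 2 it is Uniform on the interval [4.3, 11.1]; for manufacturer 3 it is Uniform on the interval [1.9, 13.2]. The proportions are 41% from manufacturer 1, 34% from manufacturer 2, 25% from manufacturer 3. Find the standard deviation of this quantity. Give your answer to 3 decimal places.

Per component, 1: μ=13.1, E[X²]=182.44; 2: μ=7.7, E[X²]=63.1433; 3: μ=7.55, E[X²]=67.6433.
E[X] = 0.41·13.1 + 0.34·7.7 + 0.25·7.55 = 9.8765.
E[X²] = 0.41·182.44 + 0.34·63.1433 + 0.25·67.6433 = 113.18.
Var(X) = E[X²] − (E[X])² = 113.18 − 97.5453 = 15.6347.
SD(X) = √15.6347 = 3.95408.

3.954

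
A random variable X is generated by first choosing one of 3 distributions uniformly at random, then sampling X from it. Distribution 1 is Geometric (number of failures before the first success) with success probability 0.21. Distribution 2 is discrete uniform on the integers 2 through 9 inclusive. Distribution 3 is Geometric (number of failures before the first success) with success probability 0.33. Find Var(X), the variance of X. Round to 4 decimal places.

Per component, 1: μ=3.7619, E[X²]=32.0658; 2: μ=5.5, E[X²]=35.5; 3: μ=2.0303, E[X²]=10.2746.
E[X] = 0.333333·3.7619 + 0.333333·5.5 + 0.333333·2.0303 = 3.76407.
E[X²] = 0.333333·32.0658 + 0.333333·35.5 + 0.333333·10.2746 = 25.9468.
Var(X) = E[X²] − (E[X])² = 25.9468 − 14.1682 = 11.7786.

11.7786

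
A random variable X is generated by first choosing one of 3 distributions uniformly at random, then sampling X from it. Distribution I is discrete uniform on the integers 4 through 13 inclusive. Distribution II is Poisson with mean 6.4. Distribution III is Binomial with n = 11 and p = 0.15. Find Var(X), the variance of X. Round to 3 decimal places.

Per component, I: μ=8.5, E[X²]=80.5; II: μ=6.4, E[X²]=47.36; III: μ=1.65, E[X²]=4.125.
E[X] = 0.333333·8.5 + 0.333333·6.4 + 0.333333·1.65 = 5.51667.
E[X²] = 0.333333·80.5 + 0.333333·47.36 + 0.333333·4.125 = 43.995.
Var(X) = E[X²] − (E[X])² = 43.995 − 30.4336 = 13.5614.

13.561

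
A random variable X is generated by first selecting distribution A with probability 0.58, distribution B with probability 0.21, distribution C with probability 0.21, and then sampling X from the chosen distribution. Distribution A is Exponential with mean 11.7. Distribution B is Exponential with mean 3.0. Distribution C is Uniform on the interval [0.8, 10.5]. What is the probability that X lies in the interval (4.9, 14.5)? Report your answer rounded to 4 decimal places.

0.3742

Conditional on each component, P(4.9 < X < 14.5): A: 0.368251; B: 0.187318; C: 0.57732.
By total probability, P(4.9 < X < 14.5) = 0.58·0.368251 + 0.21·0.187318 + 0.21·0.57732 = 0.37416.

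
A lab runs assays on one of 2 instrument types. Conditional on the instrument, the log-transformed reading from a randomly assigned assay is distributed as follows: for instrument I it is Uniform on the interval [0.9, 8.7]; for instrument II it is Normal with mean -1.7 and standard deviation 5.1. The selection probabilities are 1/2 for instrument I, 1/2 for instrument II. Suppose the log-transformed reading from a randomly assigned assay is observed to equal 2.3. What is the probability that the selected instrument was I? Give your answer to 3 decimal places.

Likelihoods f(2.3 | ·): I: 0.128205; II: 0.0575125.
Posterior ∝ prior × likelihood. Numerator for I: 0.5·0.128205 = 0.0641026.
Normalizing constant: 0.5·0.128205 + 0.5·0.0575125 = 0.0928588.
P(I | observation) = 0.0641026 / 0.0928588 = 0.690323.

0.690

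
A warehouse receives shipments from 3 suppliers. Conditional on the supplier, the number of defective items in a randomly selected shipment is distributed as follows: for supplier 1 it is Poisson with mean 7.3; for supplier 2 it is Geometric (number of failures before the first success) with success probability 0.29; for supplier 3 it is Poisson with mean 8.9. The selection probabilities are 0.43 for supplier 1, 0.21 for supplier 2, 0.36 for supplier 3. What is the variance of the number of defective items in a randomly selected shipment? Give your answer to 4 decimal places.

13.7846

Per component, 1: μ=7.3, E[X²]=60.59; 2: μ=2.44828, E[X²]=14.4364; 3: μ=8.9, E[X²]=88.11.
E[X] = 0.43·7.3 + 0.21·2.44828 + 0.36·8.9 = 6.85714.
E[X²] = 0.43·60.59 + 0.21·14.4364 + 0.36·88.11 = 60.8049.
Var(X) = E[X²] − (E[X])² = 60.8049 − 47.0203 = 13.7846.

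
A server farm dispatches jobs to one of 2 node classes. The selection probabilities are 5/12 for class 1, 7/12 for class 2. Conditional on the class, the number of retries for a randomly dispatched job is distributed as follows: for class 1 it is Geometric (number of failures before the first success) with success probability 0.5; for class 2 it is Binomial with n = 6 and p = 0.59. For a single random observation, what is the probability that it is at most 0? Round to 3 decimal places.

Conditional on each class, P(X ≤ 0): 1: 0.5; 2: 0.0047501.
By total probability, P(X ≤ 0) = 0.416667·0.5 + 0.583333·0.0047501 = 0.211104.

0.211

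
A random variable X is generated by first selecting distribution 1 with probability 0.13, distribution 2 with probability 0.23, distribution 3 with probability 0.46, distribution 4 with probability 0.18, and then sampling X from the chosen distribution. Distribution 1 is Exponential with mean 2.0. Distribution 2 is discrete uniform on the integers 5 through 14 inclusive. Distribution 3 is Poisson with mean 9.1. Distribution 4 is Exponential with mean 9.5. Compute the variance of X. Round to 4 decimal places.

28.8913

Per component, 1: μ=2, E[X²]=8; 2: μ=9.5, E[X²]=98.5; 3: μ=9.1, E[X²]=91.91; 4: μ=9.5, E[X²]=180.5.
E[X] = 0.13·2 + 0.23·9.5 + 0.46·9.1 + 0.18·9.5 = 8.341.
E[X²] = 0.13·8 + 0.23·98.5 + 0.46·91.91 + 0.18·180.5 = 98.4636.
Var(X) = E[X²] − (E[X])² = 98.4636 − 69.5723 = 28.8913.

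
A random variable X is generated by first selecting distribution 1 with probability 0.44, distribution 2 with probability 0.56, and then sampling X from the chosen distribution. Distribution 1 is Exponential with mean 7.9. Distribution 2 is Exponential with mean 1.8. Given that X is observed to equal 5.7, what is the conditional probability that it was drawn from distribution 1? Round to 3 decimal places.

Likelihoods f(5.7 | ·): 1: 0.0615207; 2: 0.0234132.
Posterior ∝ prior × likelihood. Numerator for 1: 0.44·0.0615207 = 0.0270691.
Normalizing constant: 0.44·0.0615207 + 0.56·0.0234132 = 0.0401805.
P(1 | observation) = 0.0270691 / 0.0401805 = 0.673687.

0.674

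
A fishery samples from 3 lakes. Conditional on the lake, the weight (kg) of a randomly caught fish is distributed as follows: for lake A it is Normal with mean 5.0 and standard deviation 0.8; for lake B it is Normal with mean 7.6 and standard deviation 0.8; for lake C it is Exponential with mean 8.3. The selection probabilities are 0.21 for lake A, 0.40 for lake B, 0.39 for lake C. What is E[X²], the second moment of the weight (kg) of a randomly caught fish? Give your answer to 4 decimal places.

For each component E[X²] = Var + (mean)², giving A: 25.64; B: 58.4; C: 137.78.
Overall E[X²] = 0.21·25.64 + 0.4·58.4 + 0.39·137.78 = 82.4786.

82.4786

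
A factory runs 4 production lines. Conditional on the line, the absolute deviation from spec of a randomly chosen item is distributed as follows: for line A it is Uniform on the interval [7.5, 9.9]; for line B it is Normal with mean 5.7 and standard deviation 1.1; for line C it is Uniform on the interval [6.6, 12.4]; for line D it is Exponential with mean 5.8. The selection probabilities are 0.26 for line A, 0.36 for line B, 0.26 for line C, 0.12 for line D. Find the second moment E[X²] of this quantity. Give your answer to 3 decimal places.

For each component E[X²] = Var + (mean)², giving A: 76.17; B: 33.7; C: 93.0533; D: 67.28.
Overall E[X²] = 0.26·76.17 + 0.36·33.7 + 0.26·93.0533 + 0.12·67.28 = 64.2037.

64.204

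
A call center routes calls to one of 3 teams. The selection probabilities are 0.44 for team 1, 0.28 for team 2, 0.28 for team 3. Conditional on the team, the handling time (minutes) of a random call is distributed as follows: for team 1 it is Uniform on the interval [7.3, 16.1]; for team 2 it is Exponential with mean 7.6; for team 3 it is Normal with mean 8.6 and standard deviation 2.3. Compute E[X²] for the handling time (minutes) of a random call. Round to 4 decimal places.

For each component E[X²] = Var + (mean)², giving 1: 143.343; 2: 115.52; 3: 79.25.
Overall E[X²] = 0.44·143.343 + 0.28·115.52 + 0.28·79.25 = 117.607.

117.6067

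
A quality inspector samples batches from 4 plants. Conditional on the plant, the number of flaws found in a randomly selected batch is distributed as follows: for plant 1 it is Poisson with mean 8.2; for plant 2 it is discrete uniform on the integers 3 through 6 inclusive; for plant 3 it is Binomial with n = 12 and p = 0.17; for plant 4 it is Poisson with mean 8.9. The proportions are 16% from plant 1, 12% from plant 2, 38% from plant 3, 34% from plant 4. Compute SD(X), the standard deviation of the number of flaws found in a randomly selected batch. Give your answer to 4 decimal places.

3.8567

Per component, 1: μ=8.2, E[X²]=75.44; 2: μ=4.5, E[X²]=21.5; 3: μ=2.04, E[X²]=5.8548; 4: μ=8.9, E[X²]=88.11.
E[X] = 0.16·8.2 + 0.12·4.5 + 0.38·2.04 + 0.34·8.9 = 5.6532.
E[X²] = 0.16·75.44 + 0.12·21.5 + 0.38·5.8548 + 0.34·88.11 = 46.8326.
Var(X) = E[X²] − (E[X])² = 46.8326 − 31.9587 = 14.874.
SD(X) = √14.874 = 3.85668.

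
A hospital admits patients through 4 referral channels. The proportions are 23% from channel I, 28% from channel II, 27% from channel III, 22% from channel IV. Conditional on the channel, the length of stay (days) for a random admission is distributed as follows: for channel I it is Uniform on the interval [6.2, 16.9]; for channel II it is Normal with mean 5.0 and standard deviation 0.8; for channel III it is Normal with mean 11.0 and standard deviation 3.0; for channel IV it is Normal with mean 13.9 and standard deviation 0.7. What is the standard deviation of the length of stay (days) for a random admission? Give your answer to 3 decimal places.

4.009

Per component, I: μ=11.55, E[X²]=142.943; II: μ=5, E[X²]=25.64; III: μ=11, E[X²]=130; IV: μ=13.9, E[X²]=193.7.
E[X] = 0.23·11.55 + 0.28·5 + 0.27·11 + 0.22·13.9 = 10.0845.
E[X²] = 0.23·142.943 + 0.28·25.64 + 0.27·130 + 0.22·193.7 = 117.77.
Var(X) = E[X²] − (E[X])² = 117.77 − 101.697 = 16.073.
SD(X) = √16.073 = 4.00912.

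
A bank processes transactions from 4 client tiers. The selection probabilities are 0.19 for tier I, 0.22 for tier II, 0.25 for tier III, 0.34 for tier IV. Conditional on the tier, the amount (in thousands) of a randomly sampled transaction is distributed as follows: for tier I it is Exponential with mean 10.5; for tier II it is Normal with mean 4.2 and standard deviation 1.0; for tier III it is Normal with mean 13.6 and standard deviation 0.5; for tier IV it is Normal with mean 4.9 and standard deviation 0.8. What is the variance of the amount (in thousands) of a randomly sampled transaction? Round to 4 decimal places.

36.9191

Per component, I: μ=10.5, E[X²]=220.5; II: μ=4.2, E[X²]=18.64; III: μ=13.6, E[X²]=185.21; IV: μ=4.9, E[X²]=24.65.
E[X] = 0.19·10.5 + 0.22·4.2 + 0.25·13.6 + 0.34·4.9 = 7.985.
E[X²] = 0.19·220.5 + 0.22·18.64 + 0.25·185.21 + 0.34·24.65 = 100.679.
Var(X) = E[X²] − (E[X])² = 100.679 − 63.7602 = 36.9191.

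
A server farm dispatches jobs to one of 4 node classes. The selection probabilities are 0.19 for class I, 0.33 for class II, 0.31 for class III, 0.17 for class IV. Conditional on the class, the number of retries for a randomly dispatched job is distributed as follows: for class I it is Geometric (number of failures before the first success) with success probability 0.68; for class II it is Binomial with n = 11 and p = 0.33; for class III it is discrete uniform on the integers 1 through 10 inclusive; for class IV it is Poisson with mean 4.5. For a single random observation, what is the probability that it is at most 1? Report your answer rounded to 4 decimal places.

0.2378

Conditional on each class, P(X ≤ 1): I: 0.8976; II: 0.078382; III: 0.1; IV: 0.0610995.
By total probability, P(X ≤ 1) = 0.19·0.8976 + 0.33·0.078382 + 0.31·0.1 + 0.17·0.0610995 = 0.237797.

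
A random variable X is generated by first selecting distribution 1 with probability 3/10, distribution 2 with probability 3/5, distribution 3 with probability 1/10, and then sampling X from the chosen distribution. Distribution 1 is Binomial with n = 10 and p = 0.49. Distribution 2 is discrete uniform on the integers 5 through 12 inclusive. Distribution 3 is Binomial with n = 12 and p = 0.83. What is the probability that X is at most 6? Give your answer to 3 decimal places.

Conditional on each component, P(X ≤ 6): 1: 0.844039; 2: 0.25; 3: 0.00875167.
By total probability, P(X ≤ 6) = 0.3·0.844039 + 0.6·0.25 + 0.1·0.00875167 = 0.404087.

0.404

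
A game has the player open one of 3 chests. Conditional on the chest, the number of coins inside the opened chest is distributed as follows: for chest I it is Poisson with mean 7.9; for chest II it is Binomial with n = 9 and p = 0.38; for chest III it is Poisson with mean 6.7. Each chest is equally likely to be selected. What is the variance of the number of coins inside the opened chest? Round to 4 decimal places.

Per component, I: μ=7.9, E[X²]=70.31; II: μ=3.42, E[X²]=13.8168; III: μ=6.7, E[X²]=51.59.
E[X] = 0.333333·7.9 + 0.333333·3.42 + 0.333333·6.7 = 6.00667.
E[X²] = 0.333333·70.31 + 0.333333·13.8168 + 0.333333·51.59 = 45.2389.
Var(X) = E[X²] − (E[X])² = 45.2389 − 36.08 = 9.15889.

9.1589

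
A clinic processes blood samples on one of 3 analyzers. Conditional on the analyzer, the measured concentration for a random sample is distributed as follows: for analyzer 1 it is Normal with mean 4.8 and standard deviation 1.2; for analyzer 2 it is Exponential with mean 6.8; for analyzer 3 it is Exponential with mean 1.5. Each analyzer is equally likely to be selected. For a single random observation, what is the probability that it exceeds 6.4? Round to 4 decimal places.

0.1651

Conditional on each analyzer, P(X > 6.4): 1: 0.0912112; 2: 0.390169; 3: 0.0140285.
By total probability, P(X > 6.4) = 0.333333·0.0912112 + 0.333333·0.390169 + 0.333333·0.0140285 = 0.165136.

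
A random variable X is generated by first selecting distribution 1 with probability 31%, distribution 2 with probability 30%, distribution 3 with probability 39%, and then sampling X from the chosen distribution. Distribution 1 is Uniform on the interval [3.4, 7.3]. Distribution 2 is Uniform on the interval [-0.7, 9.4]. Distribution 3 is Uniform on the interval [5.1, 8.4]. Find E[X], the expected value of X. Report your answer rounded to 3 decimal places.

5.596

Component means — 1: 5.35; 2: 4.35; 3: 6.75.
E[X] = 0.31·5.35 + 0.3·4.35 + 0.39·6.75 = 5.596.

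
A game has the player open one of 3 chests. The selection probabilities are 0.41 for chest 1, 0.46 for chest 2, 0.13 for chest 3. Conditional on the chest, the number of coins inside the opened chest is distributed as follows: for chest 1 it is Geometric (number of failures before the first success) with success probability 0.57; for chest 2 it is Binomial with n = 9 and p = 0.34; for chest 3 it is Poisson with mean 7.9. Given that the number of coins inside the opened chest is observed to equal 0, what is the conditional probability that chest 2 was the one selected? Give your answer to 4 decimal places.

0.0447

Likelihoods P(X=0 | ·): 1: 0.57; 2: 0.0237627; 3: 0.000370744.
Posterior ∝ prior × likelihood. Numerator for 2: 0.46·0.0237627 = 0.0109308.
Normalizing constant: 0.41·0.57 + 0.46·0.0237627 + 0.13·0.000370744 = 0.244679.
P(2 | observation) = 0.0109308 / 0.244679 = 0.0446742.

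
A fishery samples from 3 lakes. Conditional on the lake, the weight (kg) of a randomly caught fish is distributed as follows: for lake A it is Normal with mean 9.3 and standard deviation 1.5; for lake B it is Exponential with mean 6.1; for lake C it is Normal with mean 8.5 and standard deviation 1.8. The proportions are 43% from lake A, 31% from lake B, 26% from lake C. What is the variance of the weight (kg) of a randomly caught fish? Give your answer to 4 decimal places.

15.2458

Per component, A: μ=9.3, E[X²]=88.74; B: μ=6.1, E[X²]=74.42; C: μ=8.5, E[X²]=75.49.
E[X] = 0.43·9.3 + 0.31·6.1 + 0.26·8.5 = 8.1.
E[X²] = 0.43·88.74 + 0.31·74.42 + 0.26·75.49 = 80.8558.
Var(X) = E[X²] − (E[X])² = 80.8558 − 65.61 = 15.2458.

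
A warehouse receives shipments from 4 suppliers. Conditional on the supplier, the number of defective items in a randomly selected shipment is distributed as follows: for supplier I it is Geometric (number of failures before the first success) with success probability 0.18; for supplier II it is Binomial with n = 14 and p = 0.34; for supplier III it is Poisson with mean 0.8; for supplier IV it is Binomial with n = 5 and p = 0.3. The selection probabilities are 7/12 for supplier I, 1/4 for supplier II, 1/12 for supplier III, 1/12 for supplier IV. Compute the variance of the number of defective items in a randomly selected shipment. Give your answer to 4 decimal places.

Per component, I: μ=4.55556, E[X²]=46.0617; II: μ=4.76, E[X²]=25.7992; III: μ=0.8, E[X²]=1.44; IV: μ=1.5, E[X²]=3.3.
E[X] = 0.583333·4.55556 + 0.25·4.76 + 0.0833333·0.8 + 0.0833333·1.5 = 4.03907.
E[X²] = 0.583333·46.0617 + 0.25·25.7992 + 0.0833333·1.44 + 0.0833333·3.3 = 33.7141.
Var(X) = E[X²] − (E[X])² = 33.7141 − 16.3141 = 17.4.

17.4000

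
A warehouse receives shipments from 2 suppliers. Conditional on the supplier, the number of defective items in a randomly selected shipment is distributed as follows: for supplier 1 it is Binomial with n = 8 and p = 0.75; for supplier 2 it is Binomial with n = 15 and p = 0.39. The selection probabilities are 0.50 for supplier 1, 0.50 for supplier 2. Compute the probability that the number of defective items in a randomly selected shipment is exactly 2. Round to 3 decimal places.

0.015

Conditional on each supplier, P(X = 2): 1: 0.00384521; 2: 0.0258587.
By total probability, P(X = 2) = 0.5·0.00384521 + 0.5·0.0258587 = 0.0148519.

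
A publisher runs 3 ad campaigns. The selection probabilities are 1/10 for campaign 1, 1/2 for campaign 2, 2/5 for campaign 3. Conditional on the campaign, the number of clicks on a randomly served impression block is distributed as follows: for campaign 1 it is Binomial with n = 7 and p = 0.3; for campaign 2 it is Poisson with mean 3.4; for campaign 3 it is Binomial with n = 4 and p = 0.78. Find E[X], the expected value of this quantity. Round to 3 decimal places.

Component means — 1: 2.1; 2: 3.4; 3: 3.12.
E[X] = 0.1·2.1 + 0.5·3.4 + 0.4·3.12 = 3.158.

3.158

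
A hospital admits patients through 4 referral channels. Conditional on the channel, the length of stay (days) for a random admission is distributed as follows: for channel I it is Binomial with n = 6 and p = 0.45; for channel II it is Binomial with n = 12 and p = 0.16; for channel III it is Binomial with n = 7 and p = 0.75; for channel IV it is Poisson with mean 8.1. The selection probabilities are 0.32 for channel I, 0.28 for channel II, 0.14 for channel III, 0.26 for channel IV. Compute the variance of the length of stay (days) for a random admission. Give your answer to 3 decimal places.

9.499

Per component, I: μ=2.7, E[X²]=8.775; II: μ=1.92, E[X²]=5.2992; III: μ=5.25, E[X²]=28.875; IV: μ=8.1, E[X²]=73.71.
E[X] = 0.32·2.7 + 0.28·1.92 + 0.14·5.25 + 0.26·8.1 = 4.2426.
E[X²] = 0.32·8.775 + 0.28·5.2992 + 0.14·28.875 + 0.26·73.71 = 27.4989.
Var(X) = E[X²] − (E[X])² = 27.4989 − 17.9997 = 9.49922.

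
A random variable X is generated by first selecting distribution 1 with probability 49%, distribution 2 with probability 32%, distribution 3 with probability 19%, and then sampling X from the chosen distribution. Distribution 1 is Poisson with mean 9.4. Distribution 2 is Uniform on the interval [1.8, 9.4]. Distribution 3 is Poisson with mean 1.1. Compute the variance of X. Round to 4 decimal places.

Per component, 1: μ=9.4, E[X²]=97.76; 2: μ=5.6, E[X²]=36.1733; 3: μ=1.1, E[X²]=2.31.
E[X] = 0.49·9.4 + 0.32·5.6 + 0.19·1.1 = 6.607.
E[X²] = 0.49·97.76 + 0.32·36.1733 + 0.19·2.31 = 59.9168.
Var(X) = E[X²] − (E[X])² = 59.9168 − 43.6524 = 16.2643.

16.2643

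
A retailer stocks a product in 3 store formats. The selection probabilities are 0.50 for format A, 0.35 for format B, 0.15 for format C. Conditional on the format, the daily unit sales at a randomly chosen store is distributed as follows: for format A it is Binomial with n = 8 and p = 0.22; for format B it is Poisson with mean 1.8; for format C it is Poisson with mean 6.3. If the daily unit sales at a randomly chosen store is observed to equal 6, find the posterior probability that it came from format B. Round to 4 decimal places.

Likelihoods P(X=6 | ·): A: 0.00193145; B: 0.00780859; C: 0.159461.
Posterior ∝ prior × likelihood. Numerator for B: 0.35·0.00780859 = 0.00273301.
Normalizing constant: 0.5·0.00193145 + 0.35·0.00780859 + 0.15·0.159461 = 0.0276179.
P(B | observation) = 0.00273301 / 0.0276179 = 0.0989576.

0.0990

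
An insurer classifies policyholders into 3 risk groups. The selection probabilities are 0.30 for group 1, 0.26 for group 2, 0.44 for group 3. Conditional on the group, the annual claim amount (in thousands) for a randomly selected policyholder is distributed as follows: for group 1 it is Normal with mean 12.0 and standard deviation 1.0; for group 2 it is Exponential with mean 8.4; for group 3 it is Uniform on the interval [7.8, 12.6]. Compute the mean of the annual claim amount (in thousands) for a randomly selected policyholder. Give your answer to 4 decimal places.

10.2720

Component means — 1: 12; 2: 8.4; 3: 10.2.
E[X] = 0.3·12 + 0.26·8.4 + 0.44·10.2 = 10.272.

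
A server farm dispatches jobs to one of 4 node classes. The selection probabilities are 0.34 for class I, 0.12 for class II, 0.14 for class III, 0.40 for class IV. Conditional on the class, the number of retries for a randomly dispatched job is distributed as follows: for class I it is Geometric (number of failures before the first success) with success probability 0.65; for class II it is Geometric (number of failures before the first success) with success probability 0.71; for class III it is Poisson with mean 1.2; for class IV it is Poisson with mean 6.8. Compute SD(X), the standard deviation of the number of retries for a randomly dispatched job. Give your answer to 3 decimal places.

Per component, I: μ=0.538462, E[X²]=1.11834; II: μ=0.408451, E[X²]=0.742115; III: μ=1.2, E[X²]=2.64; IV: μ=6.8, E[X²]=53.04.
E[X] = 0.34·0.538462 + 0.12·0.408451 + 0.14·1.2 + 0.4·6.8 = 3.12009.
E[X²] = 0.34·1.11834 + 0.12·0.742115 + 0.14·2.64 + 0.4·53.04 = 22.0549.
Var(X) = E[X²] − (E[X])² = 22.0549 − 9.73497 = 12.3199.
SD(X) = √12.3199 = 3.50997.

3.510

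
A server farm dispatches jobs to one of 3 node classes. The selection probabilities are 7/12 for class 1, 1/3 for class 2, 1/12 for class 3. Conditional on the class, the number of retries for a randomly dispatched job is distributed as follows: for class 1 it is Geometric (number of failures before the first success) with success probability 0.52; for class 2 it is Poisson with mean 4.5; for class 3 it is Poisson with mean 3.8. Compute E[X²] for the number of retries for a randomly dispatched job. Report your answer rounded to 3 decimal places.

For each component E[X²] = Var + (mean)², giving 1: 2.62722; 2: 24.75; 3: 18.24.
Overall E[X²] = 0.583333·2.62722 + 0.333333·24.75 + 0.0833333·18.24 = 11.3025.

11.303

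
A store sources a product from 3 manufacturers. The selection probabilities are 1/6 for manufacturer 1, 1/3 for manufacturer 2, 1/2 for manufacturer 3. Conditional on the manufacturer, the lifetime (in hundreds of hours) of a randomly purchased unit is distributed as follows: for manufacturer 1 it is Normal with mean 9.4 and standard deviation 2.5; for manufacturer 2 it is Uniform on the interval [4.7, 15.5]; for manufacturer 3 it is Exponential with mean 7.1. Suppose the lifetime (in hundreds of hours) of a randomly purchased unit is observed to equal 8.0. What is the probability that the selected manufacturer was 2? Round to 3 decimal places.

0.404

Likelihoods f(8.0 | ·): 1: 0.136418; 2: 0.0925926; 3: 0.0456453.
Posterior ∝ prior × likelihood. Numerator for 2: 0.333333·0.0925926 = 0.0308642.
Normalizing constant: 0.166667·0.136418 + 0.333333·0.0925926 + 0.5·0.0456453 = 0.0764232.
P(2 | observation) = 0.0308642 / 0.0764232 = 0.403859.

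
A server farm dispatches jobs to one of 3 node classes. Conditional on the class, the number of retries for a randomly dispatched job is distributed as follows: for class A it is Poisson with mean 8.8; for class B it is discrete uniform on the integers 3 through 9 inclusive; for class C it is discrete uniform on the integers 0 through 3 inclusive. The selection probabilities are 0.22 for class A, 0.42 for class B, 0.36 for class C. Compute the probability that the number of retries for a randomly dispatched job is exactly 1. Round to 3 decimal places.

Conditional on each class, P(X = 1): A: 0.00132645; B: 0; C: 0.25.
By total probability, P(X = 1) = 0.22·0.00132645 + 0.42·0 + 0.36·0.25 = 0.0902918.

0.090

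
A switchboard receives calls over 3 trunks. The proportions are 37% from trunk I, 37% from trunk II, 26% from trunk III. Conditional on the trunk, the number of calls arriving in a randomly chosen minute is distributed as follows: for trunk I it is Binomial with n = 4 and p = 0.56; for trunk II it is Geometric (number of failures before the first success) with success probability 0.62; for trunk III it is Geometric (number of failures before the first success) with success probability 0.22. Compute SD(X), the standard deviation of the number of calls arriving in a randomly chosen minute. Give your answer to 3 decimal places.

2.505

Per component, I: μ=2.24, E[X²]=6.0032; II: μ=0.612903, E[X²]=1.3642; III: μ=3.54545, E[X²]=28.686.
E[X] = 0.37·2.24 + 0.37·0.612903 + 0.26·3.54545 = 1.97739.
E[X²] = 0.37·6.0032 + 0.37·1.3642 + 0.26·28.686 = 10.1843.
Var(X) = E[X²] − (E[X])² = 10.1843 − 3.91008 = 6.27421.
SD(X) = √6.27421 = 2.50484.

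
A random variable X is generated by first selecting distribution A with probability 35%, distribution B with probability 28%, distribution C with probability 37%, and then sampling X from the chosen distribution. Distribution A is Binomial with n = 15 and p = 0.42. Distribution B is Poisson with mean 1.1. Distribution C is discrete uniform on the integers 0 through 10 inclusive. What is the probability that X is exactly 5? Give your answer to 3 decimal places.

Conditional on each component, P(X = 5): A: 0.169076; B: 0.00446744; C: 0.0909091.
By total probability, P(X = 5) = 0.35·0.169076 + 0.28·0.00446744 + 0.37·0.0909091 = 0.0940638.

0.094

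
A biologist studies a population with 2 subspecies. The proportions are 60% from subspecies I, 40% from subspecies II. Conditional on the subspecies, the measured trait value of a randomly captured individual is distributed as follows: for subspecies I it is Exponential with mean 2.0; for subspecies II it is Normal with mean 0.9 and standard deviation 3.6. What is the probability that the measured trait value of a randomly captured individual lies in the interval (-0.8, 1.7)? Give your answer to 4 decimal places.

0.4514

Conditional on each subspecies, P(-0.8 < X < 1.7): I: 0.572585; II: 0.269545.
By total probability, P(-0.8 < X < 1.7) = 0.6·0.572585 + 0.4·0.269545 = 0.451369.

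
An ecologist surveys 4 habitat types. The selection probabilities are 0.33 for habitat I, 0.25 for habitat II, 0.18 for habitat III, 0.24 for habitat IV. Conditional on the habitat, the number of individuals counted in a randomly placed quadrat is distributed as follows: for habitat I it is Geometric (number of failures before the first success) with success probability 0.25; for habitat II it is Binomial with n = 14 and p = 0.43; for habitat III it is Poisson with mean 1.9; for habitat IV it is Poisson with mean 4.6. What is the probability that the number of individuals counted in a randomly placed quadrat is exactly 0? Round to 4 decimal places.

Conditional on each habitat, P(X = 0): I: 0.25; II: 0.000382162; III: 0.149569; IV: 0.0100518.
By total probability, P(X = 0) = 0.33·0.25 + 0.25·0.000382162 + 0.18·0.149569 + 0.24·0.0100518 = 0.11193.

0.1119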